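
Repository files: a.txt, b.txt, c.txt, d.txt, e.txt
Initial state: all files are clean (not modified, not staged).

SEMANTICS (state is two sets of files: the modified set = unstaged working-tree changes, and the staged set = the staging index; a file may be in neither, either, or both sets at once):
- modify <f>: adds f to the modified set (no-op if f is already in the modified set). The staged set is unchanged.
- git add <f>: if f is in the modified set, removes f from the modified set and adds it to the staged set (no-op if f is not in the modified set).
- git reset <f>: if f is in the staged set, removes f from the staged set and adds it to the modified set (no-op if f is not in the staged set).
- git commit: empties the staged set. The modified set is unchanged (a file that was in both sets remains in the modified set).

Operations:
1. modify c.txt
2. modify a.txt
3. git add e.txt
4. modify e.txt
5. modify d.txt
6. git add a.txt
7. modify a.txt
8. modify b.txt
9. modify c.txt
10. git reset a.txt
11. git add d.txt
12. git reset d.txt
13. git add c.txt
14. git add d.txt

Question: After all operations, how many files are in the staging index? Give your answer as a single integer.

After op 1 (modify c.txt): modified={c.txt} staged={none}
After op 2 (modify a.txt): modified={a.txt, c.txt} staged={none}
After op 3 (git add e.txt): modified={a.txt, c.txt} staged={none}
After op 4 (modify e.txt): modified={a.txt, c.txt, e.txt} staged={none}
After op 5 (modify d.txt): modified={a.txt, c.txt, d.txt, e.txt} staged={none}
After op 6 (git add a.txt): modified={c.txt, d.txt, e.txt} staged={a.txt}
After op 7 (modify a.txt): modified={a.txt, c.txt, d.txt, e.txt} staged={a.txt}
After op 8 (modify b.txt): modified={a.txt, b.txt, c.txt, d.txt, e.txt} staged={a.txt}
After op 9 (modify c.txt): modified={a.txt, b.txt, c.txt, d.txt, e.txt} staged={a.txt}
After op 10 (git reset a.txt): modified={a.txt, b.txt, c.txt, d.txt, e.txt} staged={none}
After op 11 (git add d.txt): modified={a.txt, b.txt, c.txt, e.txt} staged={d.txt}
After op 12 (git reset d.txt): modified={a.txt, b.txt, c.txt, d.txt, e.txt} staged={none}
After op 13 (git add c.txt): modified={a.txt, b.txt, d.txt, e.txt} staged={c.txt}
After op 14 (git add d.txt): modified={a.txt, b.txt, e.txt} staged={c.txt, d.txt}
Final staged set: {c.txt, d.txt} -> count=2

Answer: 2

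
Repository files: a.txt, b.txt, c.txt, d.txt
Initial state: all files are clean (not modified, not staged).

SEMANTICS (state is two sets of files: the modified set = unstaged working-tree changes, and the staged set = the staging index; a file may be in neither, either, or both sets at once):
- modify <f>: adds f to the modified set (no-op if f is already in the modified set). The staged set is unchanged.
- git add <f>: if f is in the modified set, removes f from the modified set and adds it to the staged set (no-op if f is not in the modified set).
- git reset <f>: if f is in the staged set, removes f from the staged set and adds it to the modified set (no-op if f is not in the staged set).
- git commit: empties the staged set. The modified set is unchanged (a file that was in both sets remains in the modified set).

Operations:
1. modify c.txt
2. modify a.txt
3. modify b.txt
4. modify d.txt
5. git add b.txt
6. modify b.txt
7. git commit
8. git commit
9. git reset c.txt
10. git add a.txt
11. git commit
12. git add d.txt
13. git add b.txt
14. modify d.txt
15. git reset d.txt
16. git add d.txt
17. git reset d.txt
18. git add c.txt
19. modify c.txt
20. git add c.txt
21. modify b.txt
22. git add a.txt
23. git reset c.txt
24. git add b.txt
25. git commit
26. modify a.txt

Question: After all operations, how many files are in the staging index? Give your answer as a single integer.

Answer: 0

Derivation:
After op 1 (modify c.txt): modified={c.txt} staged={none}
After op 2 (modify a.txt): modified={a.txt, c.txt} staged={none}
After op 3 (modify b.txt): modified={a.txt, b.txt, c.txt} staged={none}
After op 4 (modify d.txt): modified={a.txt, b.txt, c.txt, d.txt} staged={none}
After op 5 (git add b.txt): modified={a.txt, c.txt, d.txt} staged={b.txt}
After op 6 (modify b.txt): modified={a.txt, b.txt, c.txt, d.txt} staged={b.txt}
After op 7 (git commit): modified={a.txt, b.txt, c.txt, d.txt} staged={none}
After op 8 (git commit): modified={a.txt, b.txt, c.txt, d.txt} staged={none}
After op 9 (git reset c.txt): modified={a.txt, b.txt, c.txt, d.txt} staged={none}
After op 10 (git add a.txt): modified={b.txt, c.txt, d.txt} staged={a.txt}
After op 11 (git commit): modified={b.txt, c.txt, d.txt} staged={none}
After op 12 (git add d.txt): modified={b.txt, c.txt} staged={d.txt}
After op 13 (git add b.txt): modified={c.txt} staged={b.txt, d.txt}
After op 14 (modify d.txt): modified={c.txt, d.txt} staged={b.txt, d.txt}
After op 15 (git reset d.txt): modified={c.txt, d.txt} staged={b.txt}
After op 16 (git add d.txt): modified={c.txt} staged={b.txt, d.txt}
After op 17 (git reset d.txt): modified={c.txt, d.txt} staged={b.txt}
After op 18 (git add c.txt): modified={d.txt} staged={b.txt, c.txt}
After op 19 (modify c.txt): modified={c.txt, d.txt} staged={b.txt, c.txt}
After op 20 (git add c.txt): modified={d.txt} staged={b.txt, c.txt}
After op 21 (modify b.txt): modified={b.txt, d.txt} staged={b.txt, c.txt}
After op 22 (git add a.txt): modified={b.txt, d.txt} staged={b.txt, c.txt}
After op 23 (git reset c.txt): modified={b.txt, c.txt, d.txt} staged={b.txt}
After op 24 (git add b.txt): modified={c.txt, d.txt} staged={b.txt}
After op 25 (git commit): modified={c.txt, d.txt} staged={none}
After op 26 (modify a.txt): modified={a.txt, c.txt, d.txt} staged={none}
Final staged set: {none} -> count=0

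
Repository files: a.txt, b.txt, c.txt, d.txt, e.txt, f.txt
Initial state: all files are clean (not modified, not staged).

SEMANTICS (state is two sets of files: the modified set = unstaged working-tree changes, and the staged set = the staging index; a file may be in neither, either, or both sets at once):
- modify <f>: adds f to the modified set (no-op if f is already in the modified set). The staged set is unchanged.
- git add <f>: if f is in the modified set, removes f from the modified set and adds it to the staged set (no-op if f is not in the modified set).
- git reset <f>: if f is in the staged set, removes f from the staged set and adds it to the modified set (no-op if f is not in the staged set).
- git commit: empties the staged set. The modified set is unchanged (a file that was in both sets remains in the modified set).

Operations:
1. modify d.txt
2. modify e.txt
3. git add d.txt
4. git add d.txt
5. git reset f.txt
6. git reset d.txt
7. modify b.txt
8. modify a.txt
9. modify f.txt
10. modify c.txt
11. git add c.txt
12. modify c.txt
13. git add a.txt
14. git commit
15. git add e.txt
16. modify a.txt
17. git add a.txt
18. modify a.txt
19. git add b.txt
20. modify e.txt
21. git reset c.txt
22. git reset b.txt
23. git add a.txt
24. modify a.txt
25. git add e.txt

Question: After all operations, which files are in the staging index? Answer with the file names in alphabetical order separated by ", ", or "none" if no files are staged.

Answer: a.txt, e.txt

Derivation:
After op 1 (modify d.txt): modified={d.txt} staged={none}
After op 2 (modify e.txt): modified={d.txt, e.txt} staged={none}
After op 3 (git add d.txt): modified={e.txt} staged={d.txt}
After op 4 (git add d.txt): modified={e.txt} staged={d.txt}
After op 5 (git reset f.txt): modified={e.txt} staged={d.txt}
After op 6 (git reset d.txt): modified={d.txt, e.txt} staged={none}
After op 7 (modify b.txt): modified={b.txt, d.txt, e.txt} staged={none}
After op 8 (modify a.txt): modified={a.txt, b.txt, d.txt, e.txt} staged={none}
After op 9 (modify f.txt): modified={a.txt, b.txt, d.txt, e.txt, f.txt} staged={none}
After op 10 (modify c.txt): modified={a.txt, b.txt, c.txt, d.txt, e.txt, f.txt} staged={none}
After op 11 (git add c.txt): modified={a.txt, b.txt, d.txt, e.txt, f.txt} staged={c.txt}
After op 12 (modify c.txt): modified={a.txt, b.txt, c.txt, d.txt, e.txt, f.txt} staged={c.txt}
After op 13 (git add a.txt): modified={b.txt, c.txt, d.txt, e.txt, f.txt} staged={a.txt, c.txt}
After op 14 (git commit): modified={b.txt, c.txt, d.txt, e.txt, f.txt} staged={none}
After op 15 (git add e.txt): modified={b.txt, c.txt, d.txt, f.txt} staged={e.txt}
After op 16 (modify a.txt): modified={a.txt, b.txt, c.txt, d.txt, f.txt} staged={e.txt}
After op 17 (git add a.txt): modified={b.txt, c.txt, d.txt, f.txt} staged={a.txt, e.txt}
After op 18 (modify a.txt): modified={a.txt, b.txt, c.txt, d.txt, f.txt} staged={a.txt, e.txt}
After op 19 (git add b.txt): modified={a.txt, c.txt, d.txt, f.txt} staged={a.txt, b.txt, e.txt}
After op 20 (modify e.txt): modified={a.txt, c.txt, d.txt, e.txt, f.txt} staged={a.txt, b.txt, e.txt}
After op 21 (git reset c.txt): modified={a.txt, c.txt, d.txt, e.txt, f.txt} staged={a.txt, b.txt, e.txt}
After op 22 (git reset b.txt): modified={a.txt, b.txt, c.txt, d.txt, e.txt, f.txt} staged={a.txt, e.txt}
After op 23 (git add a.txt): modified={b.txt, c.txt, d.txt, e.txt, f.txt} staged={a.txt, e.txt}
After op 24 (modify a.txt): modified={a.txt, b.txt, c.txt, d.txt, e.txt, f.txt} staged={a.txt, e.txt}
After op 25 (git add e.txt): modified={a.txt, b.txt, c.txt, d.txt, f.txt} staged={a.txt, e.txt}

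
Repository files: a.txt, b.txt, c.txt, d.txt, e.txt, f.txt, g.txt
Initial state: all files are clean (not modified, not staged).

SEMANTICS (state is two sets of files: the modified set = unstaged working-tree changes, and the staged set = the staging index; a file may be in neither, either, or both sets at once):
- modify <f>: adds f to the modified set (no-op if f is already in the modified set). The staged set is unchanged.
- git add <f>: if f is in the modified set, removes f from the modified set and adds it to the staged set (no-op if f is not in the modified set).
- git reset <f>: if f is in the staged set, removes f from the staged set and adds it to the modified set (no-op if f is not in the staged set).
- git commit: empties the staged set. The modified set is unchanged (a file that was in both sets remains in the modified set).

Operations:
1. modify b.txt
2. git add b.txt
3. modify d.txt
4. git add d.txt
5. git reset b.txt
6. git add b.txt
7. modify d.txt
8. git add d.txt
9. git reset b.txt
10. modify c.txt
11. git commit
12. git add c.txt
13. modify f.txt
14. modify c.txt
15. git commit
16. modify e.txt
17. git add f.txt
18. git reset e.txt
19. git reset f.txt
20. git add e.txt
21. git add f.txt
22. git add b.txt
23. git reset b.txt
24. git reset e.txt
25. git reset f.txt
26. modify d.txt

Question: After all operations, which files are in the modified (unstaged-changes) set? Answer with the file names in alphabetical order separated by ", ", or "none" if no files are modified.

After op 1 (modify b.txt): modified={b.txt} staged={none}
After op 2 (git add b.txt): modified={none} staged={b.txt}
After op 3 (modify d.txt): modified={d.txt} staged={b.txt}
After op 4 (git add d.txt): modified={none} staged={b.txt, d.txt}
After op 5 (git reset b.txt): modified={b.txt} staged={d.txt}
After op 6 (git add b.txt): modified={none} staged={b.txt, d.txt}
After op 7 (modify d.txt): modified={d.txt} staged={b.txt, d.txt}
After op 8 (git add d.txt): modified={none} staged={b.txt, d.txt}
After op 9 (git reset b.txt): modified={b.txt} staged={d.txt}
After op 10 (modify c.txt): modified={b.txt, c.txt} staged={d.txt}
After op 11 (git commit): modified={b.txt, c.txt} staged={none}
After op 12 (git add c.txt): modified={b.txt} staged={c.txt}
After op 13 (modify f.txt): modified={b.txt, f.txt} staged={c.txt}
After op 14 (modify c.txt): modified={b.txt, c.txt, f.txt} staged={c.txt}
After op 15 (git commit): modified={b.txt, c.txt, f.txt} staged={none}
After op 16 (modify e.txt): modified={b.txt, c.txt, e.txt, f.txt} staged={none}
After op 17 (git add f.txt): modified={b.txt, c.txt, e.txt} staged={f.txt}
After op 18 (git reset e.txt): modified={b.txt, c.txt, e.txt} staged={f.txt}
After op 19 (git reset f.txt): modified={b.txt, c.txt, e.txt, f.txt} staged={none}
After op 20 (git add e.txt): modified={b.txt, c.txt, f.txt} staged={e.txt}
After op 21 (git add f.txt): modified={b.txt, c.txt} staged={e.txt, f.txt}
After op 22 (git add b.txt): modified={c.txt} staged={b.txt, e.txt, f.txt}
After op 23 (git reset b.txt): modified={b.txt, c.txt} staged={e.txt, f.txt}
After op 24 (git reset e.txt): modified={b.txt, c.txt, e.txt} staged={f.txt}
After op 25 (git reset f.txt): modified={b.txt, c.txt, e.txt, f.txt} staged={none}
After op 26 (modify d.txt): modified={b.txt, c.txt, d.txt, e.txt, f.txt} staged={none}

Answer: b.txt, c.txt, d.txt, e.txt, f.txt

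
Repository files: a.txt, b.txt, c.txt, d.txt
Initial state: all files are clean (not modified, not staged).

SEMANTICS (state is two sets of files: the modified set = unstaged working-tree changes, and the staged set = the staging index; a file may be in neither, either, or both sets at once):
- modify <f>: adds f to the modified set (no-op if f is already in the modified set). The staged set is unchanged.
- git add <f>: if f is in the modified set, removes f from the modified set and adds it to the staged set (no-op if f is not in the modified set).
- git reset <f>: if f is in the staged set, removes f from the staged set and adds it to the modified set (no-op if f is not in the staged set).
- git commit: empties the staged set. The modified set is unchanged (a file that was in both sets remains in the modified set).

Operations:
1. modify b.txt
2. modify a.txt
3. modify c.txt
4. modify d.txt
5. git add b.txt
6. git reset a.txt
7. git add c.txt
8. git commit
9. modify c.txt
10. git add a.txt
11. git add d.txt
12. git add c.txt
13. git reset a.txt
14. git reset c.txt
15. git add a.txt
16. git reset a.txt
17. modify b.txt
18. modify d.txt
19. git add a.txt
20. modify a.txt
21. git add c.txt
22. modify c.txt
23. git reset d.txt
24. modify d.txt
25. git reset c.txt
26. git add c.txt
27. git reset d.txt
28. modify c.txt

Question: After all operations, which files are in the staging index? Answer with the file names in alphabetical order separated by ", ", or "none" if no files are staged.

After op 1 (modify b.txt): modified={b.txt} staged={none}
After op 2 (modify a.txt): modified={a.txt, b.txt} staged={none}
After op 3 (modify c.txt): modified={a.txt, b.txt, c.txt} staged={none}
After op 4 (modify d.txt): modified={a.txt, b.txt, c.txt, d.txt} staged={none}
After op 5 (git add b.txt): modified={a.txt, c.txt, d.txt} staged={b.txt}
After op 6 (git reset a.txt): modified={a.txt, c.txt, d.txt} staged={b.txt}
After op 7 (git add c.txt): modified={a.txt, d.txt} staged={b.txt, c.txt}
After op 8 (git commit): modified={a.txt, d.txt} staged={none}
After op 9 (modify c.txt): modified={a.txt, c.txt, d.txt} staged={none}
After op 10 (git add a.txt): modified={c.txt, d.txt} staged={a.txt}
After op 11 (git add d.txt): modified={c.txt} staged={a.txt, d.txt}
After op 12 (git add c.txt): modified={none} staged={a.txt, c.txt, d.txt}
After op 13 (git reset a.txt): modified={a.txt} staged={c.txt, d.txt}
After op 14 (git reset c.txt): modified={a.txt, c.txt} staged={d.txt}
After op 15 (git add a.txt): modified={c.txt} staged={a.txt, d.txt}
After op 16 (git reset a.txt): modified={a.txt, c.txt} staged={d.txt}
After op 17 (modify b.txt): modified={a.txt, b.txt, c.txt} staged={d.txt}
After op 18 (modify d.txt): modified={a.txt, b.txt, c.txt, d.txt} staged={d.txt}
After op 19 (git add a.txt): modified={b.txt, c.txt, d.txt} staged={a.txt, d.txt}
After op 20 (modify a.txt): modified={a.txt, b.txt, c.txt, d.txt} staged={a.txt, d.txt}
After op 21 (git add c.txt): modified={a.txt, b.txt, d.txt} staged={a.txt, c.txt, d.txt}
After op 22 (modify c.txt): modified={a.txt, b.txt, c.txt, d.txt} staged={a.txt, c.txt, d.txt}
After op 23 (git reset d.txt): modified={a.txt, b.txt, c.txt, d.txt} staged={a.txt, c.txt}
After op 24 (modify d.txt): modified={a.txt, b.txt, c.txt, d.txt} staged={a.txt, c.txt}
After op 25 (git reset c.txt): modified={a.txt, b.txt, c.txt, d.txt} staged={a.txt}
After op 26 (git add c.txt): modified={a.txt, b.txt, d.txt} staged={a.txt, c.txt}
After op 27 (git reset d.txt): modified={a.txt, b.txt, d.txt} staged={a.txt, c.txt}
After op 28 (modify c.txt): modified={a.txt, b.txt, c.txt, d.txt} staged={a.txt, c.txt}

Answer: a.txt, c.txt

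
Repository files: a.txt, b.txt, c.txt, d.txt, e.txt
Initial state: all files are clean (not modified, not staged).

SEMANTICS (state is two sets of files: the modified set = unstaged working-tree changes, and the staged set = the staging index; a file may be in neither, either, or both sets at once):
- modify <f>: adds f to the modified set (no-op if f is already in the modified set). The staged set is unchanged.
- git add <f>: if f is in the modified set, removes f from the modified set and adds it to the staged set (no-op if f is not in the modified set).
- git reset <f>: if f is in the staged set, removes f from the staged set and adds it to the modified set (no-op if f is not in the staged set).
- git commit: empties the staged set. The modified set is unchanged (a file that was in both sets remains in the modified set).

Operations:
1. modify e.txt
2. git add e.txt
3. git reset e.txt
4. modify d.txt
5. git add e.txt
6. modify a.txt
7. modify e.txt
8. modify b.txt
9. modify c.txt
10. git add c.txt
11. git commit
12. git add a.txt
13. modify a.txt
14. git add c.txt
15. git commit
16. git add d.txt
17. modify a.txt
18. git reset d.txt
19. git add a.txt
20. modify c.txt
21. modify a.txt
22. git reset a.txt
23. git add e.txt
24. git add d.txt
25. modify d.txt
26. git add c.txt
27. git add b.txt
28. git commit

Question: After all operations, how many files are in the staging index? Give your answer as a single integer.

Answer: 0

Derivation:
After op 1 (modify e.txt): modified={e.txt} staged={none}
After op 2 (git add e.txt): modified={none} staged={e.txt}
After op 3 (git reset e.txt): modified={e.txt} staged={none}
After op 4 (modify d.txt): modified={d.txt, e.txt} staged={none}
After op 5 (git add e.txt): modified={d.txt} staged={e.txt}
After op 6 (modify a.txt): modified={a.txt, d.txt} staged={e.txt}
After op 7 (modify e.txt): modified={a.txt, d.txt, e.txt} staged={e.txt}
After op 8 (modify b.txt): modified={a.txt, b.txt, d.txt, e.txt} staged={e.txt}
After op 9 (modify c.txt): modified={a.txt, b.txt, c.txt, d.txt, e.txt} staged={e.txt}
After op 10 (git add c.txt): modified={a.txt, b.txt, d.txt, e.txt} staged={c.txt, e.txt}
After op 11 (git commit): modified={a.txt, b.txt, d.txt, e.txt} staged={none}
After op 12 (git add a.txt): modified={b.txt, d.txt, e.txt} staged={a.txt}
After op 13 (modify a.txt): modified={a.txt, b.txt, d.txt, e.txt} staged={a.txt}
After op 14 (git add c.txt): modified={a.txt, b.txt, d.txt, e.txt} staged={a.txt}
After op 15 (git commit): modified={a.txt, b.txt, d.txt, e.txt} staged={none}
After op 16 (git add d.txt): modified={a.txt, b.txt, e.txt} staged={d.txt}
After op 17 (modify a.txt): modified={a.txt, b.txt, e.txt} staged={d.txt}
After op 18 (git reset d.txt): modified={a.txt, b.txt, d.txt, e.txt} staged={none}
After op 19 (git add a.txt): modified={b.txt, d.txt, e.txt} staged={a.txt}
After op 20 (modify c.txt): modified={b.txt, c.txt, d.txt, e.txt} staged={a.txt}
After op 21 (modify a.txt): modified={a.txt, b.txt, c.txt, d.txt, e.txt} staged={a.txt}
After op 22 (git reset a.txt): modified={a.txt, b.txt, c.txt, d.txt, e.txt} staged={none}
After op 23 (git add e.txt): modified={a.txt, b.txt, c.txt, d.txt} staged={e.txt}
After op 24 (git add d.txt): modified={a.txt, b.txt, c.txt} staged={d.txt, e.txt}
After op 25 (modify d.txt): modified={a.txt, b.txt, c.txt, d.txt} staged={d.txt, e.txt}
After op 26 (git add c.txt): modified={a.txt, b.txt, d.txt} staged={c.txt, d.txt, e.txt}
After op 27 (git add b.txt): modified={a.txt, d.txt} staged={b.txt, c.txt, d.txt, e.txt}
After op 28 (git commit): modified={a.txt, d.txt} staged={none}
Final staged set: {none} -> count=0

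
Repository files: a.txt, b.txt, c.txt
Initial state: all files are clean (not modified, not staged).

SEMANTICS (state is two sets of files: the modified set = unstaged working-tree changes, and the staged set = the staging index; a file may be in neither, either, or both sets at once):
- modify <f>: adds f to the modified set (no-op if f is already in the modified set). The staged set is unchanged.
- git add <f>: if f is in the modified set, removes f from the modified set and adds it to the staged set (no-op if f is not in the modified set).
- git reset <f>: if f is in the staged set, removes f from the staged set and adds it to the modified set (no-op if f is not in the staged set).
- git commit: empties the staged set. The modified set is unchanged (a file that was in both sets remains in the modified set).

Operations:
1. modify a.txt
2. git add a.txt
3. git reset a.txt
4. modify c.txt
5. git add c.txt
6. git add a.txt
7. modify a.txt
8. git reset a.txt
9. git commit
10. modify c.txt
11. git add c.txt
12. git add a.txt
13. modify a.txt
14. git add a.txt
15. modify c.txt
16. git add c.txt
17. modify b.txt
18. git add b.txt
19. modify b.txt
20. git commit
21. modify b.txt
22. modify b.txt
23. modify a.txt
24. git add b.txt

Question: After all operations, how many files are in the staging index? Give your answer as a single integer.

Answer: 1

Derivation:
After op 1 (modify a.txt): modified={a.txt} staged={none}
After op 2 (git add a.txt): modified={none} staged={a.txt}
After op 3 (git reset a.txt): modified={a.txt} staged={none}
After op 4 (modify c.txt): modified={a.txt, c.txt} staged={none}
After op 5 (git add c.txt): modified={a.txt} staged={c.txt}
After op 6 (git add a.txt): modified={none} staged={a.txt, c.txt}
After op 7 (modify a.txt): modified={a.txt} staged={a.txt, c.txt}
After op 8 (git reset a.txt): modified={a.txt} staged={c.txt}
After op 9 (git commit): modified={a.txt} staged={none}
After op 10 (modify c.txt): modified={a.txt, c.txt} staged={none}
After op 11 (git add c.txt): modified={a.txt} staged={c.txt}
After op 12 (git add a.txt): modified={none} staged={a.txt, c.txt}
After op 13 (modify a.txt): modified={a.txt} staged={a.txt, c.txt}
After op 14 (git add a.txt): modified={none} staged={a.txt, c.txt}
After op 15 (modify c.txt): modified={c.txt} staged={a.txt, c.txt}
After op 16 (git add c.txt): modified={none} staged={a.txt, c.txt}
After op 17 (modify b.txt): modified={b.txt} staged={a.txt, c.txt}
After op 18 (git add b.txt): modified={none} staged={a.txt, b.txt, c.txt}
After op 19 (modify b.txt): modified={b.txt} staged={a.txt, b.txt, c.txt}
After op 20 (git commit): modified={b.txt} staged={none}
After op 21 (modify b.txt): modified={b.txt} staged={none}
After op 22 (modify b.txt): modified={b.txt} staged={none}
After op 23 (modify a.txt): modified={a.txt, b.txt} staged={none}
After op 24 (git add b.txt): modified={a.txt} staged={b.txt}
Final staged set: {b.txt} -> count=1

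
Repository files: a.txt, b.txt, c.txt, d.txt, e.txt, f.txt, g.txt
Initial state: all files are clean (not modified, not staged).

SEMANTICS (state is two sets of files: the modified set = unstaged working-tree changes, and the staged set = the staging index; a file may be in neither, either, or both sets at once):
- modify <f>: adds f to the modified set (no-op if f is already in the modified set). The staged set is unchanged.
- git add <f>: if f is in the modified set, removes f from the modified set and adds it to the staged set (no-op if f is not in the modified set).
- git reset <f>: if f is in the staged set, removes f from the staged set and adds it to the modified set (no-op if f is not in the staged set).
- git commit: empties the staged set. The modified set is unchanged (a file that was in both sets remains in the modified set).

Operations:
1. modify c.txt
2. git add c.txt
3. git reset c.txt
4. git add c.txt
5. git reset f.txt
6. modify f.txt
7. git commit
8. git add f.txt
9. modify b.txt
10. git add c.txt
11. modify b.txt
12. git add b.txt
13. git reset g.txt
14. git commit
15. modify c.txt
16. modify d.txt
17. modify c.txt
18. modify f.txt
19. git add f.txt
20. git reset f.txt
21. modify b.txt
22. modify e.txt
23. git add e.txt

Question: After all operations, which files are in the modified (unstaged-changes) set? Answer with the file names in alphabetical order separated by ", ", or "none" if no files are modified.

After op 1 (modify c.txt): modified={c.txt} staged={none}
After op 2 (git add c.txt): modified={none} staged={c.txt}
After op 3 (git reset c.txt): modified={c.txt} staged={none}
After op 4 (git add c.txt): modified={none} staged={c.txt}
After op 5 (git reset f.txt): modified={none} staged={c.txt}
After op 6 (modify f.txt): modified={f.txt} staged={c.txt}
After op 7 (git commit): modified={f.txt} staged={none}
After op 8 (git add f.txt): modified={none} staged={f.txt}
After op 9 (modify b.txt): modified={b.txt} staged={f.txt}
After op 10 (git add c.txt): modified={b.txt} staged={f.txt}
After op 11 (modify b.txt): modified={b.txt} staged={f.txt}
After op 12 (git add b.txt): modified={none} staged={b.txt, f.txt}
After op 13 (git reset g.txt): modified={none} staged={b.txt, f.txt}
After op 14 (git commit): modified={none} staged={none}
After op 15 (modify c.txt): modified={c.txt} staged={none}
After op 16 (modify d.txt): modified={c.txt, d.txt} staged={none}
After op 17 (modify c.txt): modified={c.txt, d.txt} staged={none}
After op 18 (modify f.txt): modified={c.txt, d.txt, f.txt} staged={none}
After op 19 (git add f.txt): modified={c.txt, d.txt} staged={f.txt}
After op 20 (git reset f.txt): modified={c.txt, d.txt, f.txt} staged={none}
After op 21 (modify b.txt): modified={b.txt, c.txt, d.txt, f.txt} staged={none}
After op 22 (modify e.txt): modified={b.txt, c.txt, d.txt, e.txt, f.txt} staged={none}
After op 23 (git add e.txt): modified={b.txt, c.txt, d.txt, f.txt} staged={e.txt}

Answer: b.txt, c.txt, d.txt, f.txt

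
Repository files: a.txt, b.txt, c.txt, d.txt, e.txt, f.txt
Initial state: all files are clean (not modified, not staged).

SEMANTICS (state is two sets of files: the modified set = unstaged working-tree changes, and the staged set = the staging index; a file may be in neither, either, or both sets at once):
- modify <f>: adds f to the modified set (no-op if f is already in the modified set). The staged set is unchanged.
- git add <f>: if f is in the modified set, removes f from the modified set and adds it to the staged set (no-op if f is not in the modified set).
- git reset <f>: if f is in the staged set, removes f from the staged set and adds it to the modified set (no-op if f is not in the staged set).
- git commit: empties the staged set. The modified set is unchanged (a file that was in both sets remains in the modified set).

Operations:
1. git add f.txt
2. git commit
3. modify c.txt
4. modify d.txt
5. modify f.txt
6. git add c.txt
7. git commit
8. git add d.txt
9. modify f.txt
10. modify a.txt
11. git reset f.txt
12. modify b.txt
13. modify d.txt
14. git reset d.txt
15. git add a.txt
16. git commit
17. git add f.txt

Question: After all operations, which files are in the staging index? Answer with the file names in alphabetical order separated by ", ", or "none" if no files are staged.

Answer: f.txt

Derivation:
After op 1 (git add f.txt): modified={none} staged={none}
After op 2 (git commit): modified={none} staged={none}
After op 3 (modify c.txt): modified={c.txt} staged={none}
After op 4 (modify d.txt): modified={c.txt, d.txt} staged={none}
After op 5 (modify f.txt): modified={c.txt, d.txt, f.txt} staged={none}
After op 6 (git add c.txt): modified={d.txt, f.txt} staged={c.txt}
After op 7 (git commit): modified={d.txt, f.txt} staged={none}
After op 8 (git add d.txt): modified={f.txt} staged={d.txt}
After op 9 (modify f.txt): modified={f.txt} staged={d.txt}
After op 10 (modify a.txt): modified={a.txt, f.txt} staged={d.txt}
After op 11 (git reset f.txt): modified={a.txt, f.txt} staged={d.txt}
After op 12 (modify b.txt): modified={a.txt, b.txt, f.txt} staged={d.txt}
After op 13 (modify d.txt): modified={a.txt, b.txt, d.txt, f.txt} staged={d.txt}
After op 14 (git reset d.txt): modified={a.txt, b.txt, d.txt, f.txt} staged={none}
After op 15 (git add a.txt): modified={b.txt, d.txt, f.txt} staged={a.txt}
After op 16 (git commit): modified={b.txt, d.txt, f.txt} staged={none}
After op 17 (git add f.txt): modified={b.txt, d.txt} staged={f.txt}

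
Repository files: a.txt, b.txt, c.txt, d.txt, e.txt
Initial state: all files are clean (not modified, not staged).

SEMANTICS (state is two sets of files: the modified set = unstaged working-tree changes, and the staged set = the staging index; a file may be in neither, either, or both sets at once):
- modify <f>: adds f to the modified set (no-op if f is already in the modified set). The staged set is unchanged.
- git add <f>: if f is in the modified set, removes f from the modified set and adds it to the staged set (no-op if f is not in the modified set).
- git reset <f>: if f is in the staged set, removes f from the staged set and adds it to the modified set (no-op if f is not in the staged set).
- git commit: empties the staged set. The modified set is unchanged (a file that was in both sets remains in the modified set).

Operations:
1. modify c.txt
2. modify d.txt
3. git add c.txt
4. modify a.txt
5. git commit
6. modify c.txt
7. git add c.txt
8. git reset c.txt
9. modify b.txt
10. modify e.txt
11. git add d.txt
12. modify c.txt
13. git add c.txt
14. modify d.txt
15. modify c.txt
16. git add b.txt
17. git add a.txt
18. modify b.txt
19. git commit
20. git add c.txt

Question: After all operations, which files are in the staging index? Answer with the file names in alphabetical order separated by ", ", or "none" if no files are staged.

Answer: c.txt

Derivation:
After op 1 (modify c.txt): modified={c.txt} staged={none}
After op 2 (modify d.txt): modified={c.txt, d.txt} staged={none}
After op 3 (git add c.txt): modified={d.txt} staged={c.txt}
After op 4 (modify a.txt): modified={a.txt, d.txt} staged={c.txt}
After op 5 (git commit): modified={a.txt, d.txt} staged={none}
After op 6 (modify c.txt): modified={a.txt, c.txt, d.txt} staged={none}
After op 7 (git add c.txt): modified={a.txt, d.txt} staged={c.txt}
After op 8 (git reset c.txt): modified={a.txt, c.txt, d.txt} staged={none}
After op 9 (modify b.txt): modified={a.txt, b.txt, c.txt, d.txt} staged={none}
After op 10 (modify e.txt): modified={a.txt, b.txt, c.txt, d.txt, e.txt} staged={none}
After op 11 (git add d.txt): modified={a.txt, b.txt, c.txt, e.txt} staged={d.txt}
After op 12 (modify c.txt): modified={a.txt, b.txt, c.txt, e.txt} staged={d.txt}
After op 13 (git add c.txt): modified={a.txt, b.txt, e.txt} staged={c.txt, d.txt}
After op 14 (modify d.txt): modified={a.txt, b.txt, d.txt, e.txt} staged={c.txt, d.txt}
After op 15 (modify c.txt): modified={a.txt, b.txt, c.txt, d.txt, e.txt} staged={c.txt, d.txt}
After op 16 (git add b.txt): modified={a.txt, c.txt, d.txt, e.txt} staged={b.txt, c.txt, d.txt}
After op 17 (git add a.txt): modified={c.txt, d.txt, e.txt} staged={a.txt, b.txt, c.txt, d.txt}
After op 18 (modify b.txt): modified={b.txt, c.txt, d.txt, e.txt} staged={a.txt, b.txt, c.txt, d.txt}
After op 19 (git commit): modified={b.txt, c.txt, d.txt, e.txt} staged={none}
After op 20 (git add c.txt): modified={b.txt, d.txt, e.txt} staged={c.txt}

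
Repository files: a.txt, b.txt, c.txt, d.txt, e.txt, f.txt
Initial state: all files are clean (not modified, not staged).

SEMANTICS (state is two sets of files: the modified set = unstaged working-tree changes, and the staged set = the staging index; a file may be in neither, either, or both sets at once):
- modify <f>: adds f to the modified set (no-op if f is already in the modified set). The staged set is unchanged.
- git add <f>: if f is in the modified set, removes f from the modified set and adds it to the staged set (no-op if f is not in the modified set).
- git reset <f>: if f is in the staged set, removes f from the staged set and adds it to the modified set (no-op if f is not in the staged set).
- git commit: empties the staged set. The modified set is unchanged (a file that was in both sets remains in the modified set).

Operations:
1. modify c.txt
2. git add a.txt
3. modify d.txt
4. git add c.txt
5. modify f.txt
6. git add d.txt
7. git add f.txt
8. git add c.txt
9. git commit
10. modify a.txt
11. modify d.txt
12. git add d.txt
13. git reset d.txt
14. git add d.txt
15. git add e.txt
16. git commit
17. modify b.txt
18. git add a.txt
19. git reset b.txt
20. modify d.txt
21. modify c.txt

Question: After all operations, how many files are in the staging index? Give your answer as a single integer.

After op 1 (modify c.txt): modified={c.txt} staged={none}
After op 2 (git add a.txt): modified={c.txt} staged={none}
After op 3 (modify d.txt): modified={c.txt, d.txt} staged={none}
After op 4 (git add c.txt): modified={d.txt} staged={c.txt}
After op 5 (modify f.txt): modified={d.txt, f.txt} staged={c.txt}
After op 6 (git add d.txt): modified={f.txt} staged={c.txt, d.txt}
After op 7 (git add f.txt): modified={none} staged={c.txt, d.txt, f.txt}
After op 8 (git add c.txt): modified={none} staged={c.txt, d.txt, f.txt}
After op 9 (git commit): modified={none} staged={none}
After op 10 (modify a.txt): modified={a.txt} staged={none}
After op 11 (modify d.txt): modified={a.txt, d.txt} staged={none}
After op 12 (git add d.txt): modified={a.txt} staged={d.txt}
After op 13 (git reset d.txt): modified={a.txt, d.txt} staged={none}
After op 14 (git add d.txt): modified={a.txt} staged={d.txt}
After op 15 (git add e.txt): modified={a.txt} staged={d.txt}
After op 16 (git commit): modified={a.txt} staged={none}
After op 17 (modify b.txt): modified={a.txt, b.txt} staged={none}
After op 18 (git add a.txt): modified={b.txt} staged={a.txt}
After op 19 (git reset b.txt): modified={b.txt} staged={a.txt}
After op 20 (modify d.txt): modified={b.txt, d.txt} staged={a.txt}
After op 21 (modify c.txt): modified={b.txt, c.txt, d.txt} staged={a.txt}
Final staged set: {a.txt} -> count=1

Answer: 1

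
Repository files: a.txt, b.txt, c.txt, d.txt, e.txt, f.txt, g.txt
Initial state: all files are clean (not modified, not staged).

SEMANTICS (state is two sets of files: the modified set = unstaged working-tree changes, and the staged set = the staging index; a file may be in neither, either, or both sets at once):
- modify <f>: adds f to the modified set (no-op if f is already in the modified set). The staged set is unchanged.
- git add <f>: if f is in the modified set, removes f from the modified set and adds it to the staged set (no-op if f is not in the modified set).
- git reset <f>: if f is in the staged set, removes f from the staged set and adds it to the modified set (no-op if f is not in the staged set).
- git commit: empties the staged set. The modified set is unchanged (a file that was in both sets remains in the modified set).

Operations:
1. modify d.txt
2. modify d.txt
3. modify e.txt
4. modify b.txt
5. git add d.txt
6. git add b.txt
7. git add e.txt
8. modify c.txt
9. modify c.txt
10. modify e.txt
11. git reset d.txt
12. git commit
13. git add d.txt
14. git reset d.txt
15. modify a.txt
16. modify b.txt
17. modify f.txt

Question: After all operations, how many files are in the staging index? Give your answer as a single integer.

After op 1 (modify d.txt): modified={d.txt} staged={none}
After op 2 (modify d.txt): modified={d.txt} staged={none}
After op 3 (modify e.txt): modified={d.txt, e.txt} staged={none}
After op 4 (modify b.txt): modified={b.txt, d.txt, e.txt} staged={none}
After op 5 (git add d.txt): modified={b.txt, e.txt} staged={d.txt}
After op 6 (git add b.txt): modified={e.txt} staged={b.txt, d.txt}
After op 7 (git add e.txt): modified={none} staged={b.txt, d.txt, e.txt}
After op 8 (modify c.txt): modified={c.txt} staged={b.txt, d.txt, e.txt}
After op 9 (modify c.txt): modified={c.txt} staged={b.txt, d.txt, e.txt}
After op 10 (modify e.txt): modified={c.txt, e.txt} staged={b.txt, d.txt, e.txt}
After op 11 (git reset d.txt): modified={c.txt, d.txt, e.txt} staged={b.txt, e.txt}
After op 12 (git commit): modified={c.txt, d.txt, e.txt} staged={none}
After op 13 (git add d.txt): modified={c.txt, e.txt} staged={d.txt}
After op 14 (git reset d.txt): modified={c.txt, d.txt, e.txt} staged={none}
After op 15 (modify a.txt): modified={a.txt, c.txt, d.txt, e.txt} staged={none}
After op 16 (modify b.txt): modified={a.txt, b.txt, c.txt, d.txt, e.txt} staged={none}
After op 17 (modify f.txt): modified={a.txt, b.txt, c.txt, d.txt, e.txt, f.txt} staged={none}
Final staged set: {none} -> count=0

Answer: 0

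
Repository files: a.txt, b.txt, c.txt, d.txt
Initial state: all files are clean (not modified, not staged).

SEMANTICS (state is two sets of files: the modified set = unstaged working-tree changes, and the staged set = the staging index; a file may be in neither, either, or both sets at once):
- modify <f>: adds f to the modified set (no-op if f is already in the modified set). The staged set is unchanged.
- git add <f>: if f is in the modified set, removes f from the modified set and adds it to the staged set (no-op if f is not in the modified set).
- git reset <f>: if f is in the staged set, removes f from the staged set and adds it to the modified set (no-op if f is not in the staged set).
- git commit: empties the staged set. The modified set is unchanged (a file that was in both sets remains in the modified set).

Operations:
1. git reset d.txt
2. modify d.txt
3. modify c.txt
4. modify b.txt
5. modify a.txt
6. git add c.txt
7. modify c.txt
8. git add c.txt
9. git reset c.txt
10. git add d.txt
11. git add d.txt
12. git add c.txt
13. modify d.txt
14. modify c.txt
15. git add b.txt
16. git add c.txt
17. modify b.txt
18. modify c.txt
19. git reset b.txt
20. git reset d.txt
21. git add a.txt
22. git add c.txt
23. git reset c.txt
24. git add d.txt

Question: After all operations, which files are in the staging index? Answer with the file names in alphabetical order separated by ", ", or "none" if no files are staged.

After op 1 (git reset d.txt): modified={none} staged={none}
After op 2 (modify d.txt): modified={d.txt} staged={none}
After op 3 (modify c.txt): modified={c.txt, d.txt} staged={none}
After op 4 (modify b.txt): modified={b.txt, c.txt, d.txt} staged={none}
After op 5 (modify a.txt): modified={a.txt, b.txt, c.txt, d.txt} staged={none}
After op 6 (git add c.txt): modified={a.txt, b.txt, d.txt} staged={c.txt}
After op 7 (modify c.txt): modified={a.txt, b.txt, c.txt, d.txt} staged={c.txt}
After op 8 (git add c.txt): modified={a.txt, b.txt, d.txt} staged={c.txt}
After op 9 (git reset c.txt): modified={a.txt, b.txt, c.txt, d.txt} staged={none}
After op 10 (git add d.txt): modified={a.txt, b.txt, c.txt} staged={d.txt}
After op 11 (git add d.txt): modified={a.txt, b.txt, c.txt} staged={d.txt}
After op 12 (git add c.txt): modified={a.txt, b.txt} staged={c.txt, d.txt}
After op 13 (modify d.txt): modified={a.txt, b.txt, d.txt} staged={c.txt, d.txt}
After op 14 (modify c.txt): modified={a.txt, b.txt, c.txt, d.txt} staged={c.txt, d.txt}
After op 15 (git add b.txt): modified={a.txt, c.txt, d.txt} staged={b.txt, c.txt, d.txt}
After op 16 (git add c.txt): modified={a.txt, d.txt} staged={b.txt, c.txt, d.txt}
After op 17 (modify b.txt): modified={a.txt, b.txt, d.txt} staged={b.txt, c.txt, d.txt}
After op 18 (modify c.txt): modified={a.txt, b.txt, c.txt, d.txt} staged={b.txt, c.txt, d.txt}
After op 19 (git reset b.txt): modified={a.txt, b.txt, c.txt, d.txt} staged={c.txt, d.txt}
After op 20 (git reset d.txt): modified={a.txt, b.txt, c.txt, d.txt} staged={c.txt}
After op 21 (git add a.txt): modified={b.txt, c.txt, d.txt} staged={a.txt, c.txt}
After op 22 (git add c.txt): modified={b.txt, d.txt} staged={a.txt, c.txt}
After op 23 (git reset c.txt): modified={b.txt, c.txt, d.txt} staged={a.txt}
After op 24 (git add d.txt): modified={b.txt, c.txt} staged={a.txt, d.txt}

Answer: a.txt, d.txt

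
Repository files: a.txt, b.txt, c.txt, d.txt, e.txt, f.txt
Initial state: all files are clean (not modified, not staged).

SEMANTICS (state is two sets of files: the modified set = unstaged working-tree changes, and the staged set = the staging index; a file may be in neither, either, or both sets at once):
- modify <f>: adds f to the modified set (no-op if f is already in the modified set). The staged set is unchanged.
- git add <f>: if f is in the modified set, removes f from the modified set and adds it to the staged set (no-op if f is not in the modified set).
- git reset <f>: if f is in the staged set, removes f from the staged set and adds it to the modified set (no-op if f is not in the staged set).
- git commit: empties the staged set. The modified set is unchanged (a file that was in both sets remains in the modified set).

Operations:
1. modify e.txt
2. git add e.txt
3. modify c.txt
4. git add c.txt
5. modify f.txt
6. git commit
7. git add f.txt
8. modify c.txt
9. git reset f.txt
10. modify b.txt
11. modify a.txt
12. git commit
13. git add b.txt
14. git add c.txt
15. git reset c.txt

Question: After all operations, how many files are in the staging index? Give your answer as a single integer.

After op 1 (modify e.txt): modified={e.txt} staged={none}
After op 2 (git add e.txt): modified={none} staged={e.txt}
After op 3 (modify c.txt): modified={c.txt} staged={e.txt}
After op 4 (git add c.txt): modified={none} staged={c.txt, e.txt}
After op 5 (modify f.txt): modified={f.txt} staged={c.txt, e.txt}
After op 6 (git commit): modified={f.txt} staged={none}
After op 7 (git add f.txt): modified={none} staged={f.txt}
After op 8 (modify c.txt): modified={c.txt} staged={f.txt}
After op 9 (git reset f.txt): modified={c.txt, f.txt} staged={none}
After op 10 (modify b.txt): modified={b.txt, c.txt, f.txt} staged={none}
After op 11 (modify a.txt): modified={a.txt, b.txt, c.txt, f.txt} staged={none}
After op 12 (git commit): modified={a.txt, b.txt, c.txt, f.txt} staged={none}
After op 13 (git add b.txt): modified={a.txt, c.txt, f.txt} staged={b.txt}
After op 14 (git add c.txt): modified={a.txt, f.txt} staged={b.txt, c.txt}
After op 15 (git reset c.txt): modified={a.txt, c.txt, f.txt} staged={b.txt}
Final staged set: {b.txt} -> count=1

Answer: 1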